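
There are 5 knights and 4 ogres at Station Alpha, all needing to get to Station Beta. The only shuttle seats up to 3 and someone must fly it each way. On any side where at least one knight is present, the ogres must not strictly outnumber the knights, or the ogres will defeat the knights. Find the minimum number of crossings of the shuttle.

Counting alone: each trip to Station Beta takes at most 3 across and each return brings at least 1 back, so after t trips out (and t−1 returns) at most 3t − (t−1) of the 9 are across; that first reaches 9 at t = 4, so at least 7 crossings are needed.
The plan below uses exactly 7 crossings, so it is optimal:
1. 3 ogres → Station Beta.  (Station Alpha: 5K 1O; Station Beta: 0K 3O)
2. 1 ogre ← Station Alpha.  (Station Alpha: 5K 2O; Station Beta: 0K 2O)
3. 3 knights → Station Beta.  (Station Alpha: 2K 2O; Station Beta: 3K 2O)
4. 1 knight ← Station Alpha.  (Station Alpha: 3K 2O; Station Beta: 2K 2O)
5. 2 knights and 1 ogre → Station Beta.  (Station Alpha: 1K 1O; Station Beta: 4K 3O)
6. 1 knight ← Station Alpha.  (Station Alpha: 2K 1O; Station Beta: 3K 3O)
7. 2 knights and 1 ogre → Station Beta.  (Station Alpha: 0K 0O; Station Beta: 5K 4O)

7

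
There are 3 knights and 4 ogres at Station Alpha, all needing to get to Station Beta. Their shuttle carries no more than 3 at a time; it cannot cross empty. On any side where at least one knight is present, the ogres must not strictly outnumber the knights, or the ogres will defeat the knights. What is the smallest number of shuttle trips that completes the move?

The ogres already outnumber the knights at Station Alpha before anyone moves, so the starting position itself is disallowed.

impossible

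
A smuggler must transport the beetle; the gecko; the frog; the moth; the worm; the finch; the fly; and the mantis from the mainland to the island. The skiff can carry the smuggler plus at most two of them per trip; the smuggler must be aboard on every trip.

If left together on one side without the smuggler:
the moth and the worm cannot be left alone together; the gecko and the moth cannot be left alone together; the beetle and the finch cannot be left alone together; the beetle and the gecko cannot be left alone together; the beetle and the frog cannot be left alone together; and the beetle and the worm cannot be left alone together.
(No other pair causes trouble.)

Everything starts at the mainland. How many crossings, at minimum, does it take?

Counting alone: the smuggler can take at most 2 across per trip to the island, so moving all 8 needs at least 4 loaded trips out, with a return between consecutive ones — at least 7 crossings.
The safety rule pushes this higher. Following every safe sequence of crossings, the most of the 8 that can be at the island as the skiff arrives there on crossing 7 is 7 — never all 8.
So no plan with fewer than 9 crossings exists, and this one achieves 9:
1. Smuggler goes to the island with the beetle and the moth.  [the mainland: the finch, the fly, the frog, the gecko, the mantis, the worm | the island: the beetle, the moth]
2. Smuggler goes back to the mainland alone.  [the mainland: the finch, the fly, the frog, the gecko, the mantis, the worm | the island: the beetle, the moth]
3. Smuggler goes to the island with the frog and the gecko.  [the mainland: the finch, the fly, the mantis, the worm | the island: the beetle, the frog, the gecko, the moth]
4. Smuggler goes back to the mainland with the beetle and the moth.  [the mainland: the beetle, the finch, the fly, the mantis, the moth, the worm | the island: the frog, the gecko]
5. Smuggler goes to the island with the finch and the worm.  [the mainland: the beetle, the fly, the mantis, the moth | the island: the finch, the frog, the gecko, the worm]
6. Smuggler goes back to the mainland alone.  [the mainland: the beetle, the fly, the mantis, the moth | the island: the finch, the frog, the gecko, the worm]
7. Smuggler goes to the island with the fly and the mantis.  [the mainland: the beetle, the moth | the island: the finch, the fly, the frog, the gecko, the mantis, the worm]
8. Smuggler goes back to the mainland alone.  [the mainland: the beetle, the moth | the island: the finch, the fly, the frog, the gecko, the mantis, the worm]
9. Smuggler goes to the island with the beetle and the moth.  [the mainland: — | the island: the beetle, the finch, the fly, the frog, the gecko, the mantis, the moth, the worm]

9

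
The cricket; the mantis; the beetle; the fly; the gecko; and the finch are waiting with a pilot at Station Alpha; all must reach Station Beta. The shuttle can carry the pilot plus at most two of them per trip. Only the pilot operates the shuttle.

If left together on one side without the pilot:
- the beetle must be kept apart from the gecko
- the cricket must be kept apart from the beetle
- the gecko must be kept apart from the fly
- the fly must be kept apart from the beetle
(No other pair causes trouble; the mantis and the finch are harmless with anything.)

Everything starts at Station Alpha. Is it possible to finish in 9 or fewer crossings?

Yes — this plan uses 9 crossings (≤ 9):
1. Pilot goes to Station Beta with the beetle and the fly.
2. Pilot goes back to Station Alpha with the beetle.
3. Pilot goes to Station Beta with the beetle and the cricket.
4. Pilot goes back to Station Alpha with the beetle.
5. Pilot goes to Station Beta with the beetle and the mantis.
6. Pilot goes back to Station Alpha with the beetle.
7. Pilot goes to Station Beta with the beetle and the finch.
8. Pilot goes back to Station Alpha with the beetle.
9. Pilot goes to Station Beta with the beetle and the gecko.

Yes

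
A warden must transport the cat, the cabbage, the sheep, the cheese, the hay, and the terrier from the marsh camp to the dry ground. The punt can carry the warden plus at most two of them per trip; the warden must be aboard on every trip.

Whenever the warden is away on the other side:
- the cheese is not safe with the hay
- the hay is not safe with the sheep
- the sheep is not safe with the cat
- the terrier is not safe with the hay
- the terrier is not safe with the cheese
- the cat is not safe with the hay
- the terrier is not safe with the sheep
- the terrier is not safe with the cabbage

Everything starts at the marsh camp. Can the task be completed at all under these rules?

Whatever the first load, the items left behind include a forbidden pair without the warden. No opening move is safe, so no plan exists.

No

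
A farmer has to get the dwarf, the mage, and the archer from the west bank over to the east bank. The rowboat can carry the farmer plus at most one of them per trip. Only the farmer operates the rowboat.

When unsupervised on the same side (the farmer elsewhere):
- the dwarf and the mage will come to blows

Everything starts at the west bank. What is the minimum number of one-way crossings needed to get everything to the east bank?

5

Counting alone: the farmer can take at most 1 across per trip to the east bank, so moving all 3 needs at least 3 loaded trips out, with a return between consecutive ones — at least 5 crossings.
The plan below uses exactly 5 crossings, so it is optimal:
1. Farmer goes to the east bank with the dwarf.  [the west bank: the archer, the mage | the east bank: the dwarf]
2. Farmer goes back to the west bank alone.  [the west bank: the archer, the mage | the east bank: the dwarf]
3. Farmer goes to the east bank with the archer.  [the west bank: the mage | the east bank: the archer, the dwarf]
4. Farmer goes back to the west bank alone.  [the west bank: the mage | the east bank: the archer, the dwarf]
5. Farmer goes to the east bank with the mage.  [the west bank: — | the east bank: the archer, the dwarf, the mage]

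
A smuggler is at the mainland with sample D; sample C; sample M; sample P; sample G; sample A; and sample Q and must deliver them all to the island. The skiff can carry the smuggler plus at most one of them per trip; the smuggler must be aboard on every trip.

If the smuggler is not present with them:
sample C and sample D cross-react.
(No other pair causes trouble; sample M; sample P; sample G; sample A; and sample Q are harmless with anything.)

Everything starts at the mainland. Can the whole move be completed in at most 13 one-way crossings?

Yes — this plan uses 13 crossings (≤ 13):
1. Smuggler goes to the island with sample D.  [the mainland: sample A, sample C, sample G, sample M, sample P, sample Q | the island: sample D]
2. Smuggler goes back to the mainland alone.  [the mainland: sample A, sample C, sample G, sample M, sample P, sample Q | the island: sample D]
3. Smuggler goes to the island with sample M.  [the mainland: sample A, sample C, sample G, sample P, sample Q | the island: sample D, sample M]
4. Smuggler goes back to the mainland alone.  [the mainland: sample A, sample C, sample G, sample P, sample Q | the island: sample D, sample M]
5. Smuggler goes to the island with sample P.  [the mainland: sample A, sample C, sample G, sample Q | the island: sample D, sample M, sample P]
6. Smuggler goes back to the mainland alone.  [the mainland: sample A, sample C, sample G, sample Q | the island: sample D, sample M, sample P]
7. Smuggler goes to the island with sample G.  [the mainland: sample A, sample C, sample Q | the island: sample D, sample G, sample M, sample P]
8. Smuggler goes back to the mainland alone.  [the mainland: sample A, sample C, sample Q | the island: sample D, sample G, sample M, sample P]
9. Smuggler goes to the island with sample A.  [the mainland: sample C, sample Q | the island: sample A, sample D, sample G, sample M, sample P]
10. Smuggler goes back to the mainland alone.  [the mainland: sample C, sample Q | the island: sample A, sample D, sample G, sample M, sample P]
11. Smuggler goes to the island with sample Q.  [the mainland: sample C | the island: sample A, sample D, sample G, sample M, sample P, sample Q]
12. Smuggler goes back to the mainland alone.  [the mainland: sample C | the island: sample A, sample D, sample G, sample M, sample P, sample Q]
13. Smuggler goes to the island with sample C.  [the mainland: — | the island: sample A, sample C, sample D, sample G, sample M, sample P, sample Q]

Yes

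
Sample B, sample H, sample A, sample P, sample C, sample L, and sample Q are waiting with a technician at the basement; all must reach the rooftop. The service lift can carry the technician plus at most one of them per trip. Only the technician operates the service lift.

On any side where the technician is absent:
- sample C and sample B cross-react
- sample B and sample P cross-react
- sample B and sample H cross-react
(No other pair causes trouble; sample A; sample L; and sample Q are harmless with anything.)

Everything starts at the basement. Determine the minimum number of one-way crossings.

impossible

Following every safe sequence of crossings from the start, the most of the 7 that can be at the rooftop as the service lift arrives there on crossings 1, 3, 5, 7, 9 is 1, 2, 3, 4, 5 respectively; the best ever achieved is 5 of 7.
From crossing 11 on, no configuration arises that was not already reachable earlier: only 72 distinct safe configurations (who is on which side, and where the service lift is) can ever be reached, none of them has everyone across, and every continuation just revisits them. So no valid plan exists.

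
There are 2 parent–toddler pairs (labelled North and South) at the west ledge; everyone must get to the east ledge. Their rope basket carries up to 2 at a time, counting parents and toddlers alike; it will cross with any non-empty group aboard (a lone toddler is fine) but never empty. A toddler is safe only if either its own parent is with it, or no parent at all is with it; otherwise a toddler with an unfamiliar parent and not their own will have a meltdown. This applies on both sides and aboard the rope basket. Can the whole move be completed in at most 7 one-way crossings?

Yes — this plan uses 5 crossings (≤ 7):
1. parent North and toddler North cross → the east ledge.
2. parent North crosses ← the west ledge.
3. parent North and parent South cross → the east ledge.
4. parent South crosses ← the west ledge.
5. parent South and toddler South cross → the east ledge.

Yes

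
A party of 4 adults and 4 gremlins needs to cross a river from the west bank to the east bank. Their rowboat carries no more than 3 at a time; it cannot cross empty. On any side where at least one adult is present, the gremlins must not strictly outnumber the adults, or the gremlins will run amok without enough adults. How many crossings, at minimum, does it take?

Counting alone: each trip to the east bank takes at most 3 across and each return brings at least 1 back, so after t trips out (and t−1 returns) at most 3t − (t−1) of the 8 are across; that first reaches 8 at t = 4, so at least 7 crossings are needed.
The safety rule pushes this higher. Following every safe sequence of crossings, the most of the 8 that can be at the east bank as the rowboat arrives there on crossing 7 is 7 — never all 8.
So no plan with fewer than 9 crossings exists, and this one achieves 9:
1. 2 gremlins → the east bank.  (the west bank: 4A 2G; the east bank: 0A 2G)
2. 1 gremlin ← the west bank.  (the west bank: 4A 3G; the east bank: 0A 1G)
3. 3 gremlins → the east bank.  (the west bank: 4A 0G; the east bank: 0A 4G)
4. 1 gremlin ← the west bank.  (the west bank: 4A 1G; the east bank: 0A 3G)
5. 3 adults → the east bank.  (the west bank: 1A 1G; the east bank: 3A 3G)
6. 1 adult and 1 gremlin ← the west bank.  (the west bank: 2A 2G; the east bank: 2A 2G)
7. 2 adults → the east bank.  (the west bank: 0A 2G; the east bank: 4A 2G)
8. 1 gremlin ← the west bank.  (the west bank: 0A 3G; the east bank: 4A 1G)
9. 3 gremlins → the east bank.  (the west bank: 0A 0G; the east bank: 4A 4G)

9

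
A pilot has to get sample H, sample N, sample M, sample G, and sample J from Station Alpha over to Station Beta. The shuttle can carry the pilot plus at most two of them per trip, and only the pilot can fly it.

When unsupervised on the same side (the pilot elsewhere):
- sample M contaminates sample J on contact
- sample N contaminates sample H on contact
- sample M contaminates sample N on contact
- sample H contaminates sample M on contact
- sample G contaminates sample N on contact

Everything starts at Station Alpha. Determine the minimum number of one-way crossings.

7

Counting alone: the pilot can take at most 2 across per trip to Station Beta, so moving all 5 needs at least 3 loaded trips out, with a return between consecutive ones — at least 5 crossings.
The safety rule pushes this higher. Following every safe sequence of crossings, the most of the 5 that can be at Station Beta as the shuttle arrives there on crossing 5 is 4 — never all 5.
So no plan with fewer than 7 crossings exists, and this one achieves 7:
1. Pilot goes to Station Beta with sample M and sample N.  [Station Alpha: sample G, sample H, sample J | Station Beta: sample M, sample N]
2. Pilot goes back to Station Alpha with sample N.  [Station Alpha: sample G, sample H, sample J, sample N | Station Beta: sample M]
3. Pilot goes to Station Beta with sample G and sample H.  [Station Alpha: sample J, sample N | Station Beta: sample G, sample H, sample M]
4. Pilot goes back to Station Alpha with sample H.  [Station Alpha: sample H, sample J, sample N | Station Beta: sample G, sample M]
5. Pilot goes to Station Beta with sample H and sample J.  [Station Alpha: sample N | Station Beta: sample G, sample H, sample J, sample M]
6. Pilot goes back to Station Alpha with sample M.  [Station Alpha: sample M, sample N | Station Beta: sample G, sample H, sample J]
7. Pilot goes to Station Beta with sample M and sample N.  [Station Alpha: — | Station Beta: sample G, sample H, sample J, sample M, sample N]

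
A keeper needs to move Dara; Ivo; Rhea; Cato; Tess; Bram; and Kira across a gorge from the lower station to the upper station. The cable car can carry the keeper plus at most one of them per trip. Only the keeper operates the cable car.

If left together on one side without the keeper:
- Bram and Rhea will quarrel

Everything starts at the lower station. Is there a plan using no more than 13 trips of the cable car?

Yes

Yes — this plan uses 13 crossings (≤ 13):
1. Keeper goes to the upper station with Rhea.  [the lower station: Bram, Cato, Dara, Ivo, Kira, Tess | the upper station: Rhea]
2. Keeper goes back to the lower station alone.  [the lower station: Bram, Cato, Dara, Ivo, Kira, Tess | the upper station: Rhea]
3. Keeper goes to the upper station with Dara.  [the lower station: Bram, Cato, Ivo, Kira, Tess | the upper station: Dara, Rhea]
4. Keeper goes back to the lower station alone.  [the lower station: Bram, Cato, Ivo, Kira, Tess | the upper station: Dara, Rhea]
5. Keeper goes to the upper station with Ivo.  [the lower station: Bram, Cato, Kira, Tess | the upper station: Dara, Ivo, Rhea]
6. Keeper goes back to the lower station alone.  [the lower station: Bram, Cato, Kira, Tess | the upper station: Dara, Ivo, Rhea]
7. Keeper goes to the upper station with Cato.  [the lower station: Bram, Kira, Tess | the upper station: Cato, Dara, Ivo, Rhea]
8. Keeper goes back to the lower station alone.  [the lower station: Bram, Kira, Tess | the upper station: Cato, Dara, Ivo, Rhea]
9. Keeper goes to the upper station with Tess.  [the lower station: Bram, Kira | the upper station: Cato, Dara, Ivo, Rhea, Tess]
10. Keeper goes back to the lower station alone.  [the lower station: Bram, Kira | the upper station: Cato, Dara, Ivo, Rhea, Tess]
11. Keeper goes to the upper station with Kira.  [the lower station: Bram | the upper station: Cato, Dara, Ivo, Kira, Rhea, Tess]
12. Keeper goes back to the lower station alone.  [the lower station: Bram | the upper station: Cato, Dara, Ivo, Kira, Rhea, Tess]
13. Keeper goes to the upper station with Bram.  [the lower station: — | the upper station: Bram, Cato, Dara, Ivo, Kira, Rhea, Tess]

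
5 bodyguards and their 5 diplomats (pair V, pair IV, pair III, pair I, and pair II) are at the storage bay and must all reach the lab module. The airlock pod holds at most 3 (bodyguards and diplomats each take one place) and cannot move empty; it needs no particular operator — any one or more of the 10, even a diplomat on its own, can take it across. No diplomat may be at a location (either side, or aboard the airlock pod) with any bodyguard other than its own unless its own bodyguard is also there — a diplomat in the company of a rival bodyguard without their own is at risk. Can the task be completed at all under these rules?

1. bodyguard V and diplomat V cross → the lab module.
2. bodyguard V crosses ← the storage bay.
3. diplomat I, diplomat III, and diplomat IV cross → the lab module.
4. diplomat V crosses ← the storage bay.
5. bodyguard I, bodyguard III, and bodyguard IV cross → the lab module.
6. bodyguard IV and diplomat IV cross ← the storage bay.
7. bodyguard II, bodyguard IV, and bodyguard V cross → the lab module.
8. diplomat III crosses ← the storage bay.
9. diplomat IV and diplomat V cross → the lab module.
10. diplomat V crosses ← the storage bay.
11. diplomat II, diplomat III, and diplomat V cross → the lab module.

Yes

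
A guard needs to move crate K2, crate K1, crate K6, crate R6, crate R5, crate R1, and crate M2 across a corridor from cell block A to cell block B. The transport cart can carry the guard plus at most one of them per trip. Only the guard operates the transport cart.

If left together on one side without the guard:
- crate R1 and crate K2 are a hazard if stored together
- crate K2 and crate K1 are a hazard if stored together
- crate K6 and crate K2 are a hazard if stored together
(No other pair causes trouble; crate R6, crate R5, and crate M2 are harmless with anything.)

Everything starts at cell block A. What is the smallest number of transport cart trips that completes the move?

Following every safe sequence of crossings from the start, the most of the 7 that can be at cell block B as the transport cart arrives there on crossings 1, 3, 5, 7, 9 is 1, 2, 3, 4, 5 respectively; the best ever achieved is 5 of 7.
From crossing 11 on, no configuration arises that was not already reachable earlier: only 72 distinct safe configurations (who is on which side, and where the transport cart is) can ever be reached, none of them has everyone across, and every continuation just revisits them. So no valid plan exists.

impossible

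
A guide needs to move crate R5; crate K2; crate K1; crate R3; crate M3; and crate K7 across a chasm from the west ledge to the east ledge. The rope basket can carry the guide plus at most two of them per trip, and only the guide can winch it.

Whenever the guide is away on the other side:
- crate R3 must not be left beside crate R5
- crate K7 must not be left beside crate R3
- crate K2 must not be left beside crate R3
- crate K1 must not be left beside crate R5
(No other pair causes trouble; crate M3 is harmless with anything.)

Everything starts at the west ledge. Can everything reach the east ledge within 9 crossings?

Yes

Yes — this plan uses 7 crossings (≤ 9):
1. Guide goes to the east ledge with crate R3 and crate R5.  [the west ledge: crate K1, crate K2, crate K7, crate M3 | the east ledge: crate R3, crate R5]
2. Guide goes back to the west ledge with crate R5.  [the west ledge: crate K1, crate K2, crate K7, crate M3, crate R5 | the east ledge: crate R3]
3. Guide goes to the east ledge with crate K2 and crate R5.  [the west ledge: crate K1, crate K7, crate M3 | the east ledge: crate K2, crate R3, crate R5]
4. Guide goes back to the west ledge with crate R3.  [the west ledge: crate K1, crate K7, crate M3, crate R3 | the east ledge: crate K2, crate R5]
5. Guide goes to the east ledge with crate K7 and crate M3.  [the west ledge: crate K1, crate R3 | the east ledge: crate K2, crate K7, crate M3, crate R5]
6. Guide goes back to the west ledge alone.  [the west ledge: crate K1, crate R3 | the east ledge: crate K2, crate K7, crate M3, crate R5]
7. Guide goes to the east ledge with crate K1 and crate R3.  [the west ledge: — | the east ledge: crate K1, crate K2, crate K7, crate M3, crate R3, crate R5]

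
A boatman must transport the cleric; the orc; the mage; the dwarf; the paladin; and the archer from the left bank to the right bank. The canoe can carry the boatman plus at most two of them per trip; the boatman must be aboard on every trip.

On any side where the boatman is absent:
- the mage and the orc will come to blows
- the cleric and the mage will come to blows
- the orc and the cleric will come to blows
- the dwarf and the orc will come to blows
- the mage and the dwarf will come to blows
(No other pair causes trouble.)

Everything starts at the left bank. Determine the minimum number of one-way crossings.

Counting alone: the boatman can take at most 2 across per trip to the right bank, so moving all 6 needs at least 3 loaded trips out, with a return between consecutive ones — at least 5 crossings.
The safety rule pushes this higher. Following every safe sequence of crossings, the most of the 6 that can be at the right bank as the canoe arrives there on crossings 5, 7 is 4, 5 respectively — never all 6.
So no plan with fewer than 9 crossings exists, and this one achieves 9:
1. Boatman goes to the right bank with the mage and the orc.  [the left bank: the archer, the cleric, the dwarf, the paladin | the right bank: the mage, the orc]
2. Boatman goes back to the left bank with the orc.  [the left bank: the archer, the cleric, the dwarf, the orc, the paladin | the right bank: the mage]
3. Boatman goes to the right bank with the cleric and the dwarf.  [the left bank: the archer, the orc, the paladin | the right bank: the cleric, the dwarf, the mage]
4. Boatman goes back to the left bank with the mage.  [the left bank: the archer, the mage, the orc, the paladin | the right bank: the cleric, the dwarf]
5. Boatman goes to the right bank with the orc and the paladin.  [the left bank: the archer, the mage | the right bank: the cleric, the dwarf, the orc, the paladin]
6. Boatman goes back to the left bank with the orc.  [the left bank: the archer, the mage, the orc | the right bank: the cleric, the dwarf, the paladin]
7. Boatman goes to the right bank with the archer and the orc.  [the left bank: the mage | the right bank: the archer, the cleric, the dwarf, the orc, the paladin]
8. Boatman goes back to the left bank with the orc.  [the left bank: the mage, the orc | the right bank: the archer, the cleric, the dwarf, the paladin]
9. Boatman goes to the right bank with the mage and the orc.  [the left bank: — | the right bank: the archer, the cleric, the dwarf, the mage, the orc, the paladin]

9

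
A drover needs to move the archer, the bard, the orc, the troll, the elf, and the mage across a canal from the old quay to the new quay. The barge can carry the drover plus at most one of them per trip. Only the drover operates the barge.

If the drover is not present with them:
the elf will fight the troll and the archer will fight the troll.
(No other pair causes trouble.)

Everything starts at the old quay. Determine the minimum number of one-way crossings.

13

Counting alone: the drover can take at most 1 across per trip to the new quay, so moving all 6 needs at least 6 loaded trips out, with a return between consecutive ones — at least 11 crossings.
The safety rule pushes this higher. Following every safe sequence of crossings, the most of the 6 that can be at the new quay as the barge arrives there on crossing 11 is 5 — never all 6.
So no plan with fewer than 13 crossings exists, and this one achieves 13:
1. Drover goes to the new quay with the troll.  [the old quay: the archer, the bard, the elf, the mage, the orc | the new quay: the troll]
2. Drover goes back to the old quay alone.  [the old quay: the archer, the bard, the elf, the mage, the orc | the new quay: the troll]
3. Drover goes to the new quay with the archer.  [the old quay: the bard, the elf, the mage, the orc | the new quay: the archer, the troll]
4. Drover goes back to the old quay with the troll.  [the old quay: the bard, the elf, the mage, the orc, the troll | the new quay: the archer]
5. Drover goes to the new quay with the elf.  [the old quay: the bard, the mage, the orc, the troll | the new quay: the archer, the elf]
6. Drover goes back to the old quay alone.  [the old quay: the bard, the mage, the orc, the troll | the new quay: the archer, the elf]
7. Drover goes to the new quay with the bard.  [the old quay: the mage, the orc, the troll | the new quay: the archer, the bard, the elf]
8. Drover goes back to the old quay alone.  [the old quay: the mage, the orc, the troll | the new quay: the archer, the bard, the elf]
9. Drover goes to the new quay with the orc.  [the old quay: the mage, the troll | the new quay: the archer, the bard, the elf, the orc]
10. Drover goes back to the old quay alone.  [the old quay: the mage, the troll | the new quay: the archer, the bard, the elf, the orc]
11. Drover goes to the new quay with the mage.  [the old quay: the troll | the new quay: the archer, the bard, the elf, the mage, the orc]
12. Drover goes back to the old quay alone.  [the old quay: the troll | the new quay: the archer, the bard, the elf, the mage, the orc]
13. Drover goes to the new quay with the troll.  [the old quay: — | the new quay: the archer, the bard, the elf, the mage, the orc, the troll]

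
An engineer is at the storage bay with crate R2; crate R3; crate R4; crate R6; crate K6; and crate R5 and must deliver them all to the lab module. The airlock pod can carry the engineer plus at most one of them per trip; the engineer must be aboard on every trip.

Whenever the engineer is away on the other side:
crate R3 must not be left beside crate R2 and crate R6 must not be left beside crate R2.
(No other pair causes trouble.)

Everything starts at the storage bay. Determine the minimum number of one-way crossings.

13

Counting alone: the engineer can take at most 1 across per trip to the lab module, so moving all 6 needs at least 6 loaded trips out, with a return between consecutive ones — at least 11 crossings.
The safety rule pushes this higher. Following every safe sequence of crossings, the most of the 6 that can be at the lab module as the airlock pod arrives there on crossing 11 is 5 — never all 6.
So no plan with fewer than 13 crossings exists, and this one achieves 13:
1. Engineer goes to the lab module with crate R2.
2. Engineer goes back to the storage bay alone.
3. Engineer goes to the lab module with crate R3.
4. Engineer goes back to the storage bay with crate R2.
5. Engineer goes to the lab module with crate R6.
6. Engineer goes back to the storage bay alone.
7. Engineer goes to the lab module with crate R4.
8. Engineer goes back to the storage bay alone.
9. Engineer goes to the lab module with crate K6.
10. Engineer goes back to the storage bay alone.
11. Engineer goes to the lab module with crate R5.
12. Engineer goes back to the storage bay alone.
13. Engineer goes to the lab module with crate R2.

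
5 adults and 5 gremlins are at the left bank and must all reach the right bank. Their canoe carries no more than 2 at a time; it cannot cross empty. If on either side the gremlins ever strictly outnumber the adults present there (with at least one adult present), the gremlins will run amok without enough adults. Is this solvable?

Following every safe sequence of crossings from the start, the most of the 10 that can be at the right bank as the canoe arrives there on crossings 1, 3, 5, 7 is 2, 3, 4, 5 respectively; the best ever achieved is 5 of 10.
From crossing 9 on, no configuration arises that was not already reachable earlier: only 13 distinct safe configurations (who is on which side, and where the canoe is) can ever be reached, none of them has everyone across, and every continuation just revisits them. They are: 0 adults + 0 gremlins across (canoe back at the start); 0 adults + 1 gremlin across (canoe there); 0 adults + 1 gremlin across (canoe back at the start); 0 adults + 2 gremlins across (canoe there); 0 adults + 2 gremlins across (canoe back at the start); 0 adults + 3 gremlins across (canoe there); 0 adults + 3 gremlins across (canoe back at the start); 0 adults + 4 gremlins across (canoe there); 0 adults + 4 gremlins across (canoe back at the start); 0 adults + 5 gremlins across (canoe there); 1 adult + 1 gremlin across (canoe there); 1 adult + 1 gremlin across (canoe back at the start); 2 adults + 2 gremlins across (canoe there). So no valid plan exists.

No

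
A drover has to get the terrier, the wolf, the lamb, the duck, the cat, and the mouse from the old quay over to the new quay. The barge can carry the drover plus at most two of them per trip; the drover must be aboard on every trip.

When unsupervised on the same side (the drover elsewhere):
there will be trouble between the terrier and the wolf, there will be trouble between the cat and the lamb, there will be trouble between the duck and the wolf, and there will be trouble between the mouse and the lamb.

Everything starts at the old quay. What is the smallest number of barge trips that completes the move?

7

Counting alone: the drover can take at most 2 across per trip to the new quay, so moving all 6 needs at least 3 loaded trips out, with a return between consecutive ones — at least 5 crossings.
The safety rule pushes this higher. Following every safe sequence of crossings, the most of the 6 that can be at the new quay as the barge arrives there on crossing 5 is 5 — never all 6.
So no plan with fewer than 7 crossings exists, and this one achieves 7:
1. Drover goes to the new quay with the lamb and the wolf.  [the old quay: the cat, the duck, the mouse, the terrier | the new quay: the lamb, the wolf]
2. Drover goes back to the old quay alone.  [the old quay: the cat, the duck, the mouse, the terrier | the new quay: the lamb, the wolf]
3. Drover goes to the new quay with the duck and the terrier.  [the old quay: the cat, the mouse | the new quay: the duck, the lamb, the terrier, the wolf]
4. Drover goes back to the old quay with the wolf.  [the old quay: the cat, the mouse, the wolf | the new quay: the duck, the lamb, the terrier]
5. Drover goes to the new quay with the cat and the mouse.  [the old quay: the wolf | the new quay: the cat, the duck, the lamb, the mouse, the terrier]
6. Drover goes back to the old quay with the lamb.  [the old quay: the lamb, the wolf | the new quay: the cat, the duck, the mouse, the terrier]
7. Drover goes to the new quay with the lamb and the wolf.  [the old quay: — | the new quay: the cat, the duck, the lamb, the mouse, the terrier, the wolf]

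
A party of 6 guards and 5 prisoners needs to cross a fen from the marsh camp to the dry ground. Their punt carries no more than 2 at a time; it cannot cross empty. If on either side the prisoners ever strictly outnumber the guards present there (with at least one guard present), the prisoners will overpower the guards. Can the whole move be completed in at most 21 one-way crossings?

Yes — this plan uses 19 crossings (≤ 21):
1. 2 prisoners → the dry ground.  (the marsh camp: 6G 3P; the dry ground: 0G 2P)
2. 1 prisoner ← the marsh camp.  (the marsh camp: 6G 4P; the dry ground: 0G 1P)
3. 2 prisoners → the dry ground.  (the marsh camp: 6G 2P; the dry ground: 0G 3P)
4. 1 prisoner ← the marsh camp.  (the marsh camp: 6G 3P; the dry ground: 0G 2P)
5. 2 guards → the dry ground.  (the marsh camp: 4G 3P; the dry ground: 2G 2P)
6. 1 prisoner ← the marsh camp.  (the marsh camp: 4G 4P; the dry ground: 2G 1P)
7. 1 guard and 1 prisoner → the dry ground.  (the marsh camp: 3G 3P; the dry ground: 3G 2P)
8. 1 guard ← the marsh camp.  (the marsh camp: 4G 3P; the dry ground: 2G 2P)
9. 1 guard and 1 prisoner → the dry ground.  (the marsh camp: 3G 2P; the dry ground: 3G 3P)
10. 1 prisoner ← the marsh camp.  (the marsh camp: 3G 3P; the dry ground: 3G 2P)
11. 1 guard and 1 prisoner → the dry ground.  (the marsh camp: 2G 2P; the dry ground: 4G 3P)
12. 1 guard ← the marsh camp.  (the marsh camp: 3G 2P; the dry ground: 3G 3P)
13. 1 guard and 1 prisoner → the dry ground.  (the marsh camp: 2G 1P; the dry ground: 4G 4P)
14. 1 prisoner ← the marsh camp.  (the marsh camp: 2G 2P; the dry ground: 4G 3P)
15. 1 guard and 1 prisoner → the dry ground.  (the marsh camp: 1G 1P; the dry ground: 5G 4P)
16. 1 guard ← the marsh camp.  (the marsh camp: 2G 1P; the dry ground: 4G 4P)
17. 1 guard and 1 prisoner → the dry ground.  (the marsh camp: 1G 0P; the dry ground: 5G 5P)
18. 1 prisoner ← the marsh camp.  (the marsh camp: 1G 1P; the dry ground: 5G 4P)
19. 1 guard and 1 prisoner → the dry ground.  (the marsh camp: 0G 0P; the dry ground: 6G 5P)

Yes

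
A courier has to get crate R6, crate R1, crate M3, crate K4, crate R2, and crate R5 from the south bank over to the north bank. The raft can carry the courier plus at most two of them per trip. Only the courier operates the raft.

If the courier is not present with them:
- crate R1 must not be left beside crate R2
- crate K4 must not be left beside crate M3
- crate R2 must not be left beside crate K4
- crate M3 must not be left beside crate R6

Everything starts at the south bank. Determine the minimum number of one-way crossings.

Counting alone: the courier can take at most 2 across per trip to the north bank, so moving all 6 needs at least 3 loaded trips out, with a return between consecutive ones — at least 5 crossings.
The safety rule pushes this higher. Following every safe sequence of crossings, the most of the 6 that can be at the north bank as the raft arrives there on crossing 5 is 5 — never all 6.
So no plan with fewer than 7 crossings exists, and this one achieves 7:
1. Courier goes to the north bank with crate M3 and crate R2.
2. Courier goes back to the south bank alone.
3. Courier goes to the north bank with crate R1 and crate R6.
4. Courier goes back to the south bank with crate M3 and crate R2.
5. Courier goes to the north bank with crate K4 and crate R5.
6. Courier goes back to the south bank alone.
7. Courier goes to the north bank with crate M3 and crate R2.

7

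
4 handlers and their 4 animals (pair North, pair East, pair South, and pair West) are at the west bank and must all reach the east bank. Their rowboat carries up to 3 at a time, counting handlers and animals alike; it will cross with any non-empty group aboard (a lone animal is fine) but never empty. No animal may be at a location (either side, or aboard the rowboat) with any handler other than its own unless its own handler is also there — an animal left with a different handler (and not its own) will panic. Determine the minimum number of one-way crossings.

Counting alone: each trip to the east bank takes at most 3 across and each return brings at least 1 back, so after t trips out (and t−1 returns) at most 3t − (t−1) of the 8 are across; that first reaches 8 at t = 4, so at least 7 crossings are needed.
The safety rule pushes this higher. Following every safe sequence of crossings, the most of the 8 that can be at the east bank as the rowboat arrives there on crossing 7 is 7 — never all 8.
So no plan with fewer than 9 crossings exists, and this one achieves 9:
1. animal North and handler North cross → the east bank.
2. handler North crosses ← the west bank.
3. animal East, handler East, and handler North cross → the east bank.
4. animal North and handler North cross ← the west bank.
5. handler North, handler South, and handler West cross → the east bank.
6. animal East crosses ← the west bank.
7. animal East and animal North cross → the east bank.
8. animal North crosses ← the west bank.
9. animal North, animal South, and animal West cross → the east bank.

9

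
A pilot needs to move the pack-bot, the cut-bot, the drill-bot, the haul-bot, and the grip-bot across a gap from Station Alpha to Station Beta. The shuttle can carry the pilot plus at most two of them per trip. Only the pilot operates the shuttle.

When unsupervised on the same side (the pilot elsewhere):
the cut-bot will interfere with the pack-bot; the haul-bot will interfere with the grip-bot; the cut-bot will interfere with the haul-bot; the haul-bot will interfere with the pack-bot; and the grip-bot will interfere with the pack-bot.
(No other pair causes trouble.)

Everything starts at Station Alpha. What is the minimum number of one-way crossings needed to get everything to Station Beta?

7

Counting alone: the pilot can take at most 2 across per trip to Station Beta, so moving all 5 needs at least 3 loaded trips out, with a return between consecutive ones — at least 5 crossings.
The safety rule pushes this higher. Following every safe sequence of crossings, the most of the 5 that can be at Station Beta as the shuttle arrives there on crossing 5 is 4 — never all 5.
So no plan with fewer than 7 crossings exists, and this one achieves 7:
1. Pilot goes to Station Beta with the haul-bot and the pack-bot.
2. Pilot goes back to Station Alpha with the pack-bot.
3. Pilot goes to Station Beta with the drill-bot and the pack-bot.
4. Pilot goes back to Station Alpha with the pack-bot.
5. Pilot goes to Station Beta with the cut-bot and the grip-bot.
6. Pilot goes back to Station Alpha with the haul-bot.
7. Pilot goes to Station Beta with the haul-bot and the pack-bot.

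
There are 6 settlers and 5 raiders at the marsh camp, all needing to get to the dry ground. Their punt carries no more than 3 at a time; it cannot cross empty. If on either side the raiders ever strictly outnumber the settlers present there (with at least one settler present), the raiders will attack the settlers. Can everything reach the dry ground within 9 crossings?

Yes — this plan uses 9 crossings (≤ 9):
1. 3 raiders → the dry ground.  (the marsh camp: 6S 2R; the dry ground: 0S 3R)
2. 1 raider ← the marsh camp.  (the marsh camp: 6S 3R; the dry ground: 0S 2R)
3. 3 settlers → the dry ground.  (the marsh camp: 3S 3R; the dry ground: 3S 2R)
4. 1 settler ← the marsh camp.  (the marsh camp: 4S 3R; the dry ground: 2S 2R)
5. 2 settlers and 1 raider → the dry ground.  (the marsh camp: 2S 2R; the dry ground: 4S 3R)
6. 1 settler ← the marsh camp.  (the marsh camp: 3S 2R; the dry ground: 3S 3R)
7. 2 settlers and 1 raider → the dry ground.  (the marsh camp: 1S 1R; the dry ground: 5S 4R)
8. 1 settler ← the marsh camp.  (the marsh camp: 2S 1R; the dry ground: 4S 4R)
9. 2 settlers and 1 raider → the dry ground.  (the marsh camp: 0S 0R; the dry ground: 6S 5R)

Yes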